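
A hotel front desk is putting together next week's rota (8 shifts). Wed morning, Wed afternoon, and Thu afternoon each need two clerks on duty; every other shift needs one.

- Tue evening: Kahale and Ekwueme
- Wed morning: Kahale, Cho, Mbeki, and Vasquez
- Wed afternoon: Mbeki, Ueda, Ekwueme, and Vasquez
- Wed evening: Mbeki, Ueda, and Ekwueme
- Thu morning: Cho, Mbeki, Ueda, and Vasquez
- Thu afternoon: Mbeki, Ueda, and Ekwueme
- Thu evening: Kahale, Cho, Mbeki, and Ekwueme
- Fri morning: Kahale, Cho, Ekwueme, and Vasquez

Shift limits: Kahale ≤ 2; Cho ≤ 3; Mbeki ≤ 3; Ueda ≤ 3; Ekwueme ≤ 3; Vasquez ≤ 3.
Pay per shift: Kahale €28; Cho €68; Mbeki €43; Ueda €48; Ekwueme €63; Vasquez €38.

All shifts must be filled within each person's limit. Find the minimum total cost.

Picking the cheapest available clerk for each shift independently would cost €403, but that ignores the shift limits.
An optimal schedule: Tue evening→Kahale, Wed morning→Vasquez+Mbeki, Wed afternoon→Vasquez+Ueda, Wed evening→Mbeki, Thu morning→Ueda, Thu afternoon→Mbeki+Ueda, Thu evening→Kahale, Fri morning→Vasquez.
Total: 28 + 38 + 43 + 38 + 48 + 43 + 48 + 43 + 48 + 28 + 38 = €443.

€443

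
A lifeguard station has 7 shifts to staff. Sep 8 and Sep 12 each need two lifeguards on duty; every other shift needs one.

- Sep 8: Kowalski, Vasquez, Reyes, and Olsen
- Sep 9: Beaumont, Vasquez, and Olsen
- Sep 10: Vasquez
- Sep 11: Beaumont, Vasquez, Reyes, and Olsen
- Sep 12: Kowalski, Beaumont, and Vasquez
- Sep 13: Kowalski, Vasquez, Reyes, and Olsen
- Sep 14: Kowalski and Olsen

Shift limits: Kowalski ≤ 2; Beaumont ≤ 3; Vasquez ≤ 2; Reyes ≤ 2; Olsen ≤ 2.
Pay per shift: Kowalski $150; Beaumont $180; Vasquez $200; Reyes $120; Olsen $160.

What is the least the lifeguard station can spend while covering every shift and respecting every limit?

Sep 10 can only be covered by Vasquez, so that assignment is forced.
Picking the cheapest available lifeguard for each shift independently would cost $1350, but that ignores the shift limits.
An optimal schedule: Sep 8→Reyes+Olsen, Sep 9→Olsen, Sep 10→Vasquez, Sep 11→Beaumont, Sep 12→Kowalski+Beaumont, Sep 13→Reyes, Sep 14→Kowalski.
Total: 120 + 160 + 160 + 200 + 180 + 150 + 180 + 120 + 150 = $1420.

$1420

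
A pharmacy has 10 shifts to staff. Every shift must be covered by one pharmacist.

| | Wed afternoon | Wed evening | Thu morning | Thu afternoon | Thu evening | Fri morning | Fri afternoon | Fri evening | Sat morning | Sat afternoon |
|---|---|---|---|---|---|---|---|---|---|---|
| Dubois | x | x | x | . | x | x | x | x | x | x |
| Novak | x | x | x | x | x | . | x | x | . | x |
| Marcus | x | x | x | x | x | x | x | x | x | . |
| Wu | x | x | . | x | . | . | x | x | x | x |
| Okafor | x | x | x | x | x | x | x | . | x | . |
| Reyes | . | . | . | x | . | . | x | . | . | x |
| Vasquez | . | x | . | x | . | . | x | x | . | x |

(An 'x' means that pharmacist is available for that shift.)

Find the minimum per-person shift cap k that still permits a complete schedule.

With 7 pharmacists and 10 worker-slots to fill, someone must work at least ⌈10/7⌉ = 2 shifts, so k ≥ 2.
k = 2 works: Wed afternoon→Novak, Wed evening→Wu, Thu morning→Dubois, Thu afternoon→Okafor, Thu evening→Novak, Fri morning→Dubois, Fri afternoon→Okafor, Fri evening→Marcus, Sat morning→Marcus, Sat afternoon→Wu.
Loads: Dubois 2, Novak 2, Marcus 2, Wu 2, Okafor 2, Reyes 0, Vasquez 0 — all ≤ 2.

2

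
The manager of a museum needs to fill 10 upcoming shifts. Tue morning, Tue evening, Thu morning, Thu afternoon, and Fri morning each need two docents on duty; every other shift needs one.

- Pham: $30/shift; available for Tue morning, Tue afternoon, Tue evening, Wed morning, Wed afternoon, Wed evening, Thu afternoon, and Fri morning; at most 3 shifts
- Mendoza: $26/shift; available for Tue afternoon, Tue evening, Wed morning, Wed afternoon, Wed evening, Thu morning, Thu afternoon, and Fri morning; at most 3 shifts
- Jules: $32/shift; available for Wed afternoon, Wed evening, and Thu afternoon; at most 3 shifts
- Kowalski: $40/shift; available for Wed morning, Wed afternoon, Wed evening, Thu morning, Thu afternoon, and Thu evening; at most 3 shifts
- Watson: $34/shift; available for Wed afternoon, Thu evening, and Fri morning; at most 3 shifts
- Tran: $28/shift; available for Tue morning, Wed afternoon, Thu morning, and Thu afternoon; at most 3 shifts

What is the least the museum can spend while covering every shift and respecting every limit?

$456

Tue morning can only be covered by Pham and Tran, so that assignment is forced.
Tue evening can only be covered by Pham and Mendoza, so that assignment is forced.
Picking the cheapest available docent for each shift independently would cost $416, but that ignores the shift limits.
An optimal schedule: Tue morning→Tran+Pham, Tue afternoon→Mendoza, Tue evening→Mendoza+Pham, Wed morning→Mendoza, Wed afternoon→Jules, Wed evening→Jules, Thu morning→Tran+Kowalski, Thu afternoon→Tran+Jules, Thu evening→Watson, Fri morning→Pham+Watson.
Total: 28 + 30 + 26 + 26 + 30 + 26 + 32 + 32 + 28 + 40 + 28 + 32 + 34 + 30 + 34 = $456.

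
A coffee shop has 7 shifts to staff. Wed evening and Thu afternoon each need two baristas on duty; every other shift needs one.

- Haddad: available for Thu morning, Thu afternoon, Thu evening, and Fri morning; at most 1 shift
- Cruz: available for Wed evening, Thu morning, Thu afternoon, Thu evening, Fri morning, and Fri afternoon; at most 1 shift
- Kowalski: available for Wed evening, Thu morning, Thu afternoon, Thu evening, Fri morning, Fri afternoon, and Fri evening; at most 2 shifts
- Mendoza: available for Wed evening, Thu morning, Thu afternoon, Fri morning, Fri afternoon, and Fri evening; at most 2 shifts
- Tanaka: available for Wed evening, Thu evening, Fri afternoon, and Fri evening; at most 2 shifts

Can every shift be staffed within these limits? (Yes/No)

Total capacity is 1+1+2+2+2 = 8 but 9 worker-slots are needed — infeasible.

No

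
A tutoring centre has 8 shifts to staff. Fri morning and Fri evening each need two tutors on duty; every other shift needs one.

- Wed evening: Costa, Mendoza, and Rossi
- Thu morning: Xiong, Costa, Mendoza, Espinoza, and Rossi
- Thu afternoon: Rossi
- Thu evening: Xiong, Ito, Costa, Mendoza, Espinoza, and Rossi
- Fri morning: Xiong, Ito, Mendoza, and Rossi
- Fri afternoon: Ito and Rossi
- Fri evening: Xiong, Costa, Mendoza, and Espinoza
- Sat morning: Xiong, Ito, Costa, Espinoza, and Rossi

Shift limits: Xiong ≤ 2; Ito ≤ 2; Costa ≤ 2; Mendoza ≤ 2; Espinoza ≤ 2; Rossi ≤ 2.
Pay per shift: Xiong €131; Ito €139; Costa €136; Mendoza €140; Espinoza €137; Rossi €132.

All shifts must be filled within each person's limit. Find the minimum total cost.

€1350

Thu afternoon can only be covered by Rossi, so that assignment is forced.
Picking the cheapest available tutor for each shift independently would cost €1319, but that ignores the shift limits.
An optimal schedule: Wed evening→Costa, Thu morning→Xiong, Thu afternoon→Rossi, Thu evening→Ito, Fri morning→Xiong+Ito, Fri afternoon→Rossi, Fri evening→Costa+Espinoza, Sat morning→Espinoza.
Total: 136 + 131 + 132 + 139 + 131 + 139 + 132 + 136 + 137 + 137 = €1350.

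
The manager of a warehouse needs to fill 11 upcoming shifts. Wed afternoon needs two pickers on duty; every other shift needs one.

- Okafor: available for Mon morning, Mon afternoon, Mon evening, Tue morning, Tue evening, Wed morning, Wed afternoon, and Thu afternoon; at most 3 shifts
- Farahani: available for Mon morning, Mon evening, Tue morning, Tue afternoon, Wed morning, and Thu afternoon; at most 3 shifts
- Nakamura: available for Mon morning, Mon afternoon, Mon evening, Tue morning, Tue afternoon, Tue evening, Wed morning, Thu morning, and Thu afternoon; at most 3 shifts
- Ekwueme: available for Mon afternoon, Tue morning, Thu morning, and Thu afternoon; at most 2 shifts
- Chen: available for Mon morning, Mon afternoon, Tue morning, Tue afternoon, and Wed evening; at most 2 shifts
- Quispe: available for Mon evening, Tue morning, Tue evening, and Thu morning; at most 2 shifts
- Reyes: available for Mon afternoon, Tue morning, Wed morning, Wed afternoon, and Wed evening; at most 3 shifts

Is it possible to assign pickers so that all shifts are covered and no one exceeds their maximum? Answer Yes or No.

Wed afternoon can only be covered by Okafor and Reyes, so that assignment is forced.
One valid schedule: Mon morning→Okafor, Mon afternoon→Nakamura, Mon evening→Farahani, Tue morning→Ekwueme, Tue afternoon→Farahani, Tue evening→Okafor, Wed morning→Farahani, Wed afternoon→Okafor+Reyes, Wed evening→Chen, Thu morning→Nakamura, Thu afternoon→Nakamura.
Loads: Okafor 3/3, Farahani 3/3, Nakamura 3/3, Ekwueme 1/2, Chen 1/2, Quispe 0/2, Reyes 1/3 — all within limits.

Yes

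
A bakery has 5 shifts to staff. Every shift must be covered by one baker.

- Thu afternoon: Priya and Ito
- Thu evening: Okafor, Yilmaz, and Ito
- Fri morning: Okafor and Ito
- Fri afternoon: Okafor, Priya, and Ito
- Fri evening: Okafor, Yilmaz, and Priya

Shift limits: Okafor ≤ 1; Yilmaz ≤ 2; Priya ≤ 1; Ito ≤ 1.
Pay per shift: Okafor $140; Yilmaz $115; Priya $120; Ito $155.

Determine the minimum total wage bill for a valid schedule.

Picking the cheapest available baker for each shift independently would cost $610, but that ignores the shift limits.
An optimal schedule: Thu afternoon→Priya, Thu evening→Yilmaz, Fri morning→Okafor, Fri afternoon→Ito, Fri evening→Yilmaz.
Total: 120 + 115 + 140 + 155 + 115 = $645.

$645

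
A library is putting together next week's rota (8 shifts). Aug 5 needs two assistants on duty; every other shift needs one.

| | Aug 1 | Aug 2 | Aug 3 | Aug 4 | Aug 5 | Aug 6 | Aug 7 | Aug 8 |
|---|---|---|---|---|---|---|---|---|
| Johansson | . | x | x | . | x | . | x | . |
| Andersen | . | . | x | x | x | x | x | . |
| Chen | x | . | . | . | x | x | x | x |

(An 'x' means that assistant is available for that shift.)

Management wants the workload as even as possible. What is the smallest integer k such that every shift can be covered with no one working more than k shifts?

3

With 3 assistants and 9 worker-slots to fill, someone must work at least ⌈9/3⌉ = 3 shifts, so k ≥ 3.
k = 3 works: Aug 1→Chen, Aug 2→Johansson, Aug 3→Johansson, Aug 4→Andersen, Aug 5→Johansson+Andersen, Aug 6→Andersen, Aug 7→Chen, Aug 8→Chen.
Loads: Johansson 3, Andersen 3, Chen 3 — all ≤ 3.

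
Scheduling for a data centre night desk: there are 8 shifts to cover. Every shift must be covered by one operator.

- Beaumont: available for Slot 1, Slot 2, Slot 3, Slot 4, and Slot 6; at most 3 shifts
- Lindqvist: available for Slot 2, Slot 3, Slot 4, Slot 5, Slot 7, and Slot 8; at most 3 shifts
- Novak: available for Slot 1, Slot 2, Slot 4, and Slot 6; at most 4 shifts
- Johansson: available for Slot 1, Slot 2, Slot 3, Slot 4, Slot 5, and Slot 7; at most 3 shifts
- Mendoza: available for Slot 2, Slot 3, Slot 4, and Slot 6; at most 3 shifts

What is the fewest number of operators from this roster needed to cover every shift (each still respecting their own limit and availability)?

3

8 slots to fill and no one can take more than 4, so at least ⌈8/4⌉ = 2 operators are needed.
Any 2 operators together have capacity at most 4+3 = 7 < 8 slots, so 2 can never suffice.
Beaumont, Lindqvist, and Novak alone can cover everything: Slot 1→Beaumont, Slot 2→Novak, Slot 3→Beaumont, Slot 4→Novak, Slot 5→Lindqvist, Slot 6→Beaumont, Slot 7→Lindqvist, Slot 8→Lindqvist.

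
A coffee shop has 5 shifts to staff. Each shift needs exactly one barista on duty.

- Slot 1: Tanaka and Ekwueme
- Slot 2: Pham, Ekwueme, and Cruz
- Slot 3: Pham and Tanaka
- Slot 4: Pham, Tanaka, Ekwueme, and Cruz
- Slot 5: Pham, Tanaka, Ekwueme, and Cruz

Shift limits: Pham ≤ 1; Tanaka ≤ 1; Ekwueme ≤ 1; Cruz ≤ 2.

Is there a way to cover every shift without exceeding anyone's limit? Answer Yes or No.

One valid schedule: Slot 1→Tanaka, Slot 2→Ekwueme, Slot 3→Pham, Slot 4→Cruz, Slot 5→Cruz.
Loads: Pham 1/1, Tanaka 1/1, Ekwueme 1/1, Cruz 2/2 — all within limits.

Yes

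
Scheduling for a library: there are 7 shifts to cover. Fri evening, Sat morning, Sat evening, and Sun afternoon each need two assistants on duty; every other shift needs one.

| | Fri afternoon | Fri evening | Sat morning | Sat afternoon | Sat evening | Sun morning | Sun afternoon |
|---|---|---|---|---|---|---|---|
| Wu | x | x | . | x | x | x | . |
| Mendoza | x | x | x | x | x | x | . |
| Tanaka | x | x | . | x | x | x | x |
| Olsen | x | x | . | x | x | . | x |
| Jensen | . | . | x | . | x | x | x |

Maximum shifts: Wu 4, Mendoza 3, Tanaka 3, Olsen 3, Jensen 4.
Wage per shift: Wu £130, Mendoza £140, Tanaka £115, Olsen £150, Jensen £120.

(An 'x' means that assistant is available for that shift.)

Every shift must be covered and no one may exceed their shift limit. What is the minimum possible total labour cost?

£1355

Sat morning can only be covered by Mendoza and Jensen, so that assignment is forced.
Picking the cheapest available assistant for each shift independently would cost £1320, but that ignores the shift limits.
An optimal schedule: Fri afternoon→Tanaka, Fri evening→Tanaka+Wu, Sat morning→Jensen+Mendoza, Sat afternoon→Wu, Sat evening→Jensen+Wu, Sun morning→Jensen, Sun afternoon→Tanaka+Jensen.
Total: 115 + 115 + 130 + 120 + 140 + 130 + 120 + 130 + 120 + 115 + 120 = £1355.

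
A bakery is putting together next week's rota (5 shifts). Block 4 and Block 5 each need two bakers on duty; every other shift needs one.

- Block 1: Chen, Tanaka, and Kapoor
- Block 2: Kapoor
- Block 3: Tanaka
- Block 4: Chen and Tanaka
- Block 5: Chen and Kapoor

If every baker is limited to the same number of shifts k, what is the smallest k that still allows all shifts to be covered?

3

With 3 bakers and 7 worker-slots to fill, someone must work at least ⌈7/3⌉ = 3 shifts, so k ≥ 3.
k = 3 works: Block 1→Chen, Block 2→Kapoor, Block 3→Tanaka, Block 4→Chen+Tanaka, Block 5→Chen+Kapoor.
Loads: Chen 3, Tanaka 2, Kapoor 2 — all ≤ 3.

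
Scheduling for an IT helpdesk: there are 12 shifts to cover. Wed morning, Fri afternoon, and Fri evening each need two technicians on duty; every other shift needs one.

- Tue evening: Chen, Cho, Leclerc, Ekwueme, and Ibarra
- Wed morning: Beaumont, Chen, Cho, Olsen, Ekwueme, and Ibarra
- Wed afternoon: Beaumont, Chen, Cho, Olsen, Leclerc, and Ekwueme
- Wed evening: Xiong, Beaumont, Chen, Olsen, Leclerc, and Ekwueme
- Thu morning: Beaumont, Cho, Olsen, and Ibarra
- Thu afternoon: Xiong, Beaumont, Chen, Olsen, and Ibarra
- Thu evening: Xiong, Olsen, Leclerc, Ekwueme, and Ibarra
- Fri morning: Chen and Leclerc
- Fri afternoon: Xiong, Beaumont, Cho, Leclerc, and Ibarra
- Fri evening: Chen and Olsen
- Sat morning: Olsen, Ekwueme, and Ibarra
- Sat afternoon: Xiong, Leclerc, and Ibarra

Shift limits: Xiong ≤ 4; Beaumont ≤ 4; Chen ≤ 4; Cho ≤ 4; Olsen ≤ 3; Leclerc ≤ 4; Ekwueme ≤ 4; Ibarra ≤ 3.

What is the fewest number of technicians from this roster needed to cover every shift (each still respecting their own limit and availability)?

15 slots to fill and no one can take more than 4, so at least ⌈15/4⌉ = 4 technicians are needed.
Xiong, Beaumont, Chen, and Olsen alone can cover everything: Tue evening→Chen, Wed morning→Beaumont+Chen, Wed afternoon→Beaumont, Wed evening→Xiong, Thu morning→Beaumont, Thu afternoon→Olsen, Thu evening→Xiong, Fri morning→Chen, Fri afternoon→Xiong+Beaumont, Fri evening→Chen+Olsen, Sat morning→Olsen, Sat afternoon→Xiong.

4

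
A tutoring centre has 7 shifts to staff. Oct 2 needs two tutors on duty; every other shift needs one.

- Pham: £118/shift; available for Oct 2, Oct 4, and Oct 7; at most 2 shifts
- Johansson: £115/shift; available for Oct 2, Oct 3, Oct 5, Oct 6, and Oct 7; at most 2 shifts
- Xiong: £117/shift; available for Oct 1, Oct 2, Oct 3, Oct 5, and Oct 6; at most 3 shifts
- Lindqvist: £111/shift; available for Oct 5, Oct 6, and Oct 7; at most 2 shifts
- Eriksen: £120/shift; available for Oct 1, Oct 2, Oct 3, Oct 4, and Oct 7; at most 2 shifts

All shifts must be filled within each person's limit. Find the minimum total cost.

£921

Picking the cheapest available tutor for each shift independently would cost £915, but that ignores the shift limits.
An optimal schedule: Oct 1→Xiong, Oct 2→Johansson+Xiong, Oct 3→Johansson, Oct 4→Pham, Oct 5→Lindqvist, Oct 6→Xiong, Oct 7→Lindqvist.
Total: 117 + 115 + 117 + 115 + 118 + 111 + 117 + 111 = £921.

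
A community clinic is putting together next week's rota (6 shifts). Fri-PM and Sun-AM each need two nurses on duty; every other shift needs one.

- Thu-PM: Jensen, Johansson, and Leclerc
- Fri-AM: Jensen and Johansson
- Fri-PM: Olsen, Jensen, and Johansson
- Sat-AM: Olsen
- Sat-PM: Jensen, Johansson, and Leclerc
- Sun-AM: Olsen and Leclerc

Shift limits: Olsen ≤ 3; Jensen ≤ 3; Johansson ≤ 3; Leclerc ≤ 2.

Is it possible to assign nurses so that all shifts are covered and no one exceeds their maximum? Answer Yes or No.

Sat-AM can only be covered by Olsen, so that assignment is forced.
Sun-AM can only be covered by Olsen and Leclerc, so that assignment is forced.
One valid schedule: Thu-PM→Jensen, Fri-AM→Jensen, Fri-PM→Olsen+Jensen, Sat-AM→Olsen, Sat-PM→Johansson, Sun-AM→Olsen+Leclerc.
Loads: Olsen 3/3, Jensen 3/3, Johansson 1/3, Leclerc 1/2 — all within limits.

Yes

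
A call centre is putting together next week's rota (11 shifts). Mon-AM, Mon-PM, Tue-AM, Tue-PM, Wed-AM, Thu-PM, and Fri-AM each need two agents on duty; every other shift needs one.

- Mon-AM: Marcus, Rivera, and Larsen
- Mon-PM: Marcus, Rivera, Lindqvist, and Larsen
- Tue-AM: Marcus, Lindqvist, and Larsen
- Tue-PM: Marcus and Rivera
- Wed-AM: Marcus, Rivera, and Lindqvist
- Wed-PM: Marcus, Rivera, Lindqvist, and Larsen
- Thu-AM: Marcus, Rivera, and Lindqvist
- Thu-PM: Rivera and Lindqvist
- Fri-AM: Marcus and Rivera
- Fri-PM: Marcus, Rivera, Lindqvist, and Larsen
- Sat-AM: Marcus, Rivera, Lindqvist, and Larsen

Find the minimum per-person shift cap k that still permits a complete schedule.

5

With 4 agents and 18 worker-slots to fill, someone must work at least ⌈18/4⌉ = 5 shifts, so k ≥ 5.
k = 5 works: Mon-AM→Marcus+Rivera, Mon-PM→Lindqvist+Larsen, Tue-AM→Marcus+Lindqvist, Tue-PM→Marcus+Rivera, Wed-AM→Marcus+Rivera, Wed-PM→Lindqvist, Thu-AM→Lindqvist, Thu-PM→Rivera+Lindqvist, Fri-AM→Marcus+Rivera, Fri-PM→Larsen, Sat-AM→Larsen.
Loads: Marcus 5, Rivera 5, Lindqvist 5, Larsen 3 — all ≤ 5.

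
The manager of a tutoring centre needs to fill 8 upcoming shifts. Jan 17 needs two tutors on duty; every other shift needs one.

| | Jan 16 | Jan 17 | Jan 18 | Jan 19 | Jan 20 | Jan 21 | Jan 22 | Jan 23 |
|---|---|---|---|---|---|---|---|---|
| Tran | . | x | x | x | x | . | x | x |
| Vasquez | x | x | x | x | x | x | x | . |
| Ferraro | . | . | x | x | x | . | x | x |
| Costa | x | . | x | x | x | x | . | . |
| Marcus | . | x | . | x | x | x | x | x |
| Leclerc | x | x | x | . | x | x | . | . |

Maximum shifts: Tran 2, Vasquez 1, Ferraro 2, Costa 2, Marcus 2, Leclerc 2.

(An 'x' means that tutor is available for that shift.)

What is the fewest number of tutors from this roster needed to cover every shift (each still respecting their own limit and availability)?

9 slots to fill and no one can take more than 2, so at least ⌈9/2⌉ = 5 tutors are needed.
Tran, Vasquez, Ferraro, Costa, and Marcus alone can cover everything: Jan 16→Vasquez, Jan 17→Tran+Marcus, Jan 18→Ferraro, Jan 19→Costa, Jan 20→Marcus, Jan 21→Costa, Jan 22→Ferraro, Jan 23→Tran.

5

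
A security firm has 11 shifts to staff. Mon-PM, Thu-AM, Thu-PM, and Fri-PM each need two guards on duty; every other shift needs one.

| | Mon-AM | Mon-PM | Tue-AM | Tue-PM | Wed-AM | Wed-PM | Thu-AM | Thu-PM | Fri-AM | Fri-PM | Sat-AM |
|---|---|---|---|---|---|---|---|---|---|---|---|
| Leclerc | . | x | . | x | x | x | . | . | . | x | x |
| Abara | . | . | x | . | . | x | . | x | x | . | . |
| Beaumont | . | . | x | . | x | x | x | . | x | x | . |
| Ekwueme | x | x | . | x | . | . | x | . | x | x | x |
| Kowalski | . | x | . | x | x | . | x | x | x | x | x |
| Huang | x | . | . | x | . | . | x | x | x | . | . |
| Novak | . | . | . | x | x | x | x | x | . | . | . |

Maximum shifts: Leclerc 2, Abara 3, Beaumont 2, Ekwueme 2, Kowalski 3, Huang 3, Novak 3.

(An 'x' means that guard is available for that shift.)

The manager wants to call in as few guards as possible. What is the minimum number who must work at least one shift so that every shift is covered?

6

15 slots to fill and no one can take more than 3, so at least ⌈15/3⌉ = 5 guards are needed.
Any 5 guards together have capacity at most 3+3+3+3+2 = 14 < 15 slots, so 5 can never suffice.
Leclerc, Abara, Beaumont, Ekwueme, Kowalski, and Huang alone can cover everything: Mon-AM→Ekwueme, Mon-PM→Leclerc+Ekwueme, Tue-AM→Abara, Tue-PM→Huang, Wed-AM→Leclerc, Wed-PM→Abara, Thu-AM→Beaumont+Huang, Thu-PM→Abara+Kowalski, Fri-AM→Huang, Fri-PM→Beaumont+Kowalski, Sat-AM→Kowalski.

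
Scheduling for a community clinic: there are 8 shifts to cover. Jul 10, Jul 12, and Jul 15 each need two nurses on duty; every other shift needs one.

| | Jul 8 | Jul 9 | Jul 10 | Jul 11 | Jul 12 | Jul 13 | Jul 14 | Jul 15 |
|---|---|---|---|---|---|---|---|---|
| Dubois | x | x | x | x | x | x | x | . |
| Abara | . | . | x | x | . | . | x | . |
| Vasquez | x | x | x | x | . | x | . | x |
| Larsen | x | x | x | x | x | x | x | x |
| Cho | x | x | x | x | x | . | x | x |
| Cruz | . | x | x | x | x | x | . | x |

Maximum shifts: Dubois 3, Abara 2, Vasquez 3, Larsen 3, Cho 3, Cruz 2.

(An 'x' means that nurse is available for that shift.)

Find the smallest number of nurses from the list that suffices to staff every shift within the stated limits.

4

11 slots to fill and no one can take more than 3, so at least ⌈11/3⌉ = 4 nurses are needed.
Dubois, Abara, Vasquez, and Larsen alone can cover everything: Jul 8→Dubois, Jul 9→Dubois, Jul 10→Vasquez+Larsen, Jul 11→Abara, Jul 12→Dubois+Larsen, Jul 13→Vasquez, Jul 14→Abara, Jul 15→Vasquez+Larsen.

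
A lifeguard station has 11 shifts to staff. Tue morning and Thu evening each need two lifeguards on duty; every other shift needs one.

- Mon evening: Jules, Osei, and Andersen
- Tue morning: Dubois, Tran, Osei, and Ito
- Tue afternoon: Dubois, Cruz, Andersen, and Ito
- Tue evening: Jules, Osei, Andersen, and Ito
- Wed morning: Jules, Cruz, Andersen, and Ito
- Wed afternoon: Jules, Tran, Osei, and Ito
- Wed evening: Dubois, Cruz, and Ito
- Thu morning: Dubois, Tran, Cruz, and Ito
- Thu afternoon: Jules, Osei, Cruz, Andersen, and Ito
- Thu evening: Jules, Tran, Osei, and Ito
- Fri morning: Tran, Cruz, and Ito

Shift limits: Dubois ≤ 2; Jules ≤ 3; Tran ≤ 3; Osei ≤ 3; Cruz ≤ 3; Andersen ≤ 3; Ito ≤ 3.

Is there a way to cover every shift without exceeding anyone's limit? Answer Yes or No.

One valid schedule: Mon evening→Jules, Tue morning→Osei+Ito, Tue afternoon→Dubois, Tue evening→Jules, Wed morning→Jules, Wed afternoon→Tran, Wed evening→Dubois, Thu morning→Tran, Thu afternoon→Osei, Thu evening→Osei+Ito, Fri morning→Tran.
Loads: Dubois 2/2, Jules 3/3, Tran 3/3, Osei 3/3, Cruz 0/3, Andersen 0/3, Ito 2/3 — all within limits.

Yes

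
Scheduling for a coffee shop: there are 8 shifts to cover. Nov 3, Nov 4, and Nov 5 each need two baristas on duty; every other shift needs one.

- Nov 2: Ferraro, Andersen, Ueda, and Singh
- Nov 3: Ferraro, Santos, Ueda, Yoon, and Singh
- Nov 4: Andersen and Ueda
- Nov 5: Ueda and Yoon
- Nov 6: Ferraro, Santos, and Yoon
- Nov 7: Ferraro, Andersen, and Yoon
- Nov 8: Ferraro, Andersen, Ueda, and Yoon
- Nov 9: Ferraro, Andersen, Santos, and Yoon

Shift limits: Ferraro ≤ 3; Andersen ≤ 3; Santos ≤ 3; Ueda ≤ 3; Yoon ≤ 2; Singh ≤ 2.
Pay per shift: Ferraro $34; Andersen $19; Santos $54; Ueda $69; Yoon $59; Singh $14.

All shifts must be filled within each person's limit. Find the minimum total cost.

Nov 4 can only be covered by Andersen and Ueda, so that assignment is forced.
Nov 5 can only be covered by Ueda and Yoon, so that assignment is forced.
Picking the cheapest available barista for each shift independently would cost $369, but that ignores the shift limits.
An optimal schedule: Nov 2→Singh, Nov 3→Singh+Ferraro, Nov 4→Andersen+Ueda, Nov 5→Yoon+Ueda, Nov 6→Ferraro, Nov 7→Andersen, Nov 8→Andersen, Nov 9→Ferraro.
Total: 14 + 14 + 34 + 19 + 69 + 59 + 69 + 34 + 19 + 19 + 34 = $384.

$384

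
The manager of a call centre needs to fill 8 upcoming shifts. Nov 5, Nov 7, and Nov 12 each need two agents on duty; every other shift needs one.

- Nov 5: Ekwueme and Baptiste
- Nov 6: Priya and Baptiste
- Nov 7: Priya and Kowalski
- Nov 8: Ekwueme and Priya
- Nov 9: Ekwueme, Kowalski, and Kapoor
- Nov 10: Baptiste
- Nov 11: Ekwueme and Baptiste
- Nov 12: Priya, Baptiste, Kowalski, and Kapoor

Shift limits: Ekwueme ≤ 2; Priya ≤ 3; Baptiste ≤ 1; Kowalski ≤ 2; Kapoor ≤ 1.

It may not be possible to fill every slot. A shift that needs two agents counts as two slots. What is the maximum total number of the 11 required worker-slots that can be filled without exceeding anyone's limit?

9

Total capacity across all agents is 2+3+1+2+1 = 9, and 11 slots are needed, so at most 9 can be filled.
An assignment achieving 9: Nov 5→Ekwueme, Nov 6→Priya, Nov 7→Priya+Kowalski, Nov 8→Ekwueme, Nov 9→Kowalski, Nov 10→Baptiste, Nov 12→Priya+Kapoor.
Loads: Ekwueme 2/2, Priya 3/3, Baptiste 1/1, Kowalski 2/2, Kapoor 1/1.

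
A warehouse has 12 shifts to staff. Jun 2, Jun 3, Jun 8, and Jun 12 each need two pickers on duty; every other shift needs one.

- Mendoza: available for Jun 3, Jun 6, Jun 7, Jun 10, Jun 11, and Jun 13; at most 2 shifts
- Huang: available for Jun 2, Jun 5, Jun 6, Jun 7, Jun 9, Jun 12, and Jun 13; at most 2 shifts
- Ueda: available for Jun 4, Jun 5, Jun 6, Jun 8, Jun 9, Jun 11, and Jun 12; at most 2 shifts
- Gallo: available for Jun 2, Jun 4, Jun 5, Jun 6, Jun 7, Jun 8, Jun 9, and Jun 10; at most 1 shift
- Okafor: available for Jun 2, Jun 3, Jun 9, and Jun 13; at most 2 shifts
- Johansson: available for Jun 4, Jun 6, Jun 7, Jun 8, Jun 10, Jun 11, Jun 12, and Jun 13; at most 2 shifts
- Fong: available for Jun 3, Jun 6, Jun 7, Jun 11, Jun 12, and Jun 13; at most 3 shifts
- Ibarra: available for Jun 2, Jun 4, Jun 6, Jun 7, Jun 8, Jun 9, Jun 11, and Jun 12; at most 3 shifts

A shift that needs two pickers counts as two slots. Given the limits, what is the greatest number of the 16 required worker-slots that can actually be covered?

16

Total capacity across all pickers is 2+2+2+1+2+2+3+3 = 17, and 16 slots are needed, so at most 16 can be filled.
An assignment achieving 16: Jun 2→Huang+Gallo, Jun 3→Mendoza+Okafor, Jun 4→Ueda, Jun 5→Huang, Jun 6→Ibarra, Jun 7→Fong, Jun 8→Ueda+Johansson, Jun 9→Okafor, Jun 10→Mendoza, Jun 11→Johansson, Jun 12→Fong+Ibarra, Jun 13→Fong.
Loads: Mendoza 2/2, Huang 2/2, Ueda 2/2, Gallo 1/1, Okafor 2/2, Johansson 2/2, Fong 3/3, Ibarra 2/3.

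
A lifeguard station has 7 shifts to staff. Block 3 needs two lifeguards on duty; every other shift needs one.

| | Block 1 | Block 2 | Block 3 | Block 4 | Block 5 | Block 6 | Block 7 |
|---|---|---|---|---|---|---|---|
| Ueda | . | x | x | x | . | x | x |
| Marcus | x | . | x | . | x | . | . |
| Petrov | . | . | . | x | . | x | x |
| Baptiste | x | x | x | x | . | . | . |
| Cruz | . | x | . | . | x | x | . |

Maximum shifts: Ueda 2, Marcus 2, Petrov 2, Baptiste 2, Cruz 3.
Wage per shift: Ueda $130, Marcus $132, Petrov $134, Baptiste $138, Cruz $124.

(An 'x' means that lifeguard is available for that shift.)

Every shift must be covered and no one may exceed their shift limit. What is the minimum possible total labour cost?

Picking the cheapest available lifeguard for each shift independently would cost $1026, but that ignores the shift limits.
An optimal schedule: Block 1→Marcus, Block 2→Cruz, Block 3→Ueda+Marcus, Block 4→Petrov, Block 5→Cruz, Block 6→Cruz, Block 7→Ueda.
Total: 132 + 124 + 130 + 132 + 134 + 124 + 124 + 130 = $1030.

$1030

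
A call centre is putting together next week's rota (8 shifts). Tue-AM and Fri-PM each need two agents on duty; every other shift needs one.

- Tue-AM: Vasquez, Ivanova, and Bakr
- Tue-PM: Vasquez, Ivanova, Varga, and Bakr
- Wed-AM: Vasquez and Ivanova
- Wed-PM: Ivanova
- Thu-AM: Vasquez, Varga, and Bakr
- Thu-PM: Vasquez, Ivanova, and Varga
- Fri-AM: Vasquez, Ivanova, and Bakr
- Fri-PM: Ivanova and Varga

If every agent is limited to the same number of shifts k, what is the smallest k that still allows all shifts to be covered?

With 4 agents and 10 worker-slots to fill, someone must work at least ⌈10/4⌉ = 3 shifts, so k ≥ 3.
k = 3 works: Tue-AM→Vasquez+Ivanova, Tue-PM→Varga, Wed-AM→Vasquez, Wed-PM→Ivanova, Thu-AM→Vasquez, Thu-PM→Varga, Fri-AM→Bakr, Fri-PM→Ivanova+Varga.
Loads: Vasquez 3, Ivanova 3, Varga 3, Bakr 1 — all ≤ 3.

3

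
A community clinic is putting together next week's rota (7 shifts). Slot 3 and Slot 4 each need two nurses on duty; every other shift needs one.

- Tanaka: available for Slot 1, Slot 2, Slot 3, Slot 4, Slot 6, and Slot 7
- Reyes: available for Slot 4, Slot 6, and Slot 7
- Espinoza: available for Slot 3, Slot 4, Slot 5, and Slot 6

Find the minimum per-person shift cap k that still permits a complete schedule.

With 3 nurses and 9 worker-slots to fill, someone must work at least ⌈9/3⌉ = 3 shifts, so k ≥ 3.
k = 3 works: Slot 1→Tanaka, Slot 2→Tanaka, Slot 3→Tanaka+Espinoza, Slot 4→Reyes+Espinoza, Slot 5→Espinoza, Slot 6→Reyes, Slot 7→Reyes.
Loads: Tanaka 3, Reyes 3, Espinoza 3 — all ≤ 3.

3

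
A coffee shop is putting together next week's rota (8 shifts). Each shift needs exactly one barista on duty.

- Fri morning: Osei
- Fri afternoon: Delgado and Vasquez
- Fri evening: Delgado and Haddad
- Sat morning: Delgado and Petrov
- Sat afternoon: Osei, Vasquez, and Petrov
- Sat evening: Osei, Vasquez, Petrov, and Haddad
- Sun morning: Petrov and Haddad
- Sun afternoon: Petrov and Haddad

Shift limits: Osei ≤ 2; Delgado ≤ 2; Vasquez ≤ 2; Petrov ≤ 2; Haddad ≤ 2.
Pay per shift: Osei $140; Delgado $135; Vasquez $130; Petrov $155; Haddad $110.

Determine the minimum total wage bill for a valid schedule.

$1030

Fri morning can only be covered by Osei, so that assignment is forced.
Picking the cheapest available barista for each shift independently would cost $975, but that ignores the shift limits.
An optimal schedule: Fri morning→Osei, Fri afternoon→Vasquez, Fri evening→Delgado, Sat morning→Delgado, Sat afternoon→Vasquez, Sat evening→Osei, Sun morning→Haddad, Sun afternoon→Haddad.
Total: 140 + 130 + 135 + 135 + 130 + 140 + 110 + 110 = $1030.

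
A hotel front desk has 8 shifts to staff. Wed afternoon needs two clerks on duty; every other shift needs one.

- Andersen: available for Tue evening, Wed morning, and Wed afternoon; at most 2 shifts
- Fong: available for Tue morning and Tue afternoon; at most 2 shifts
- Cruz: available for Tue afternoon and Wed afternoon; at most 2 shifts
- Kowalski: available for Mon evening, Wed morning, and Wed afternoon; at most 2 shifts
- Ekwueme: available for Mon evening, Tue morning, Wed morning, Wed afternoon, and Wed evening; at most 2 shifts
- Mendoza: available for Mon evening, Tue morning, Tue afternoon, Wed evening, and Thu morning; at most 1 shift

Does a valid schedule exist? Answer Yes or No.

Yes

Tue evening can only be covered by Andersen, so that assignment is forced.
Thu morning can only be covered by Mendoza, so that assignment is forced.
One valid schedule: Mon evening→Kowalski, Tue morning→Fong, Tue afternoon→Fong, Tue evening→Andersen, Wed morning→Andersen, Wed afternoon→Cruz+Kowalski, Wed evening→Ekwueme, Thu morning→Mendoza.
Loads: Andersen 2/2, Fong 2/2, Cruz 1/2, Kowalski 2/2, Ekwueme 1/2, Mendoza 1/1 — all within limits.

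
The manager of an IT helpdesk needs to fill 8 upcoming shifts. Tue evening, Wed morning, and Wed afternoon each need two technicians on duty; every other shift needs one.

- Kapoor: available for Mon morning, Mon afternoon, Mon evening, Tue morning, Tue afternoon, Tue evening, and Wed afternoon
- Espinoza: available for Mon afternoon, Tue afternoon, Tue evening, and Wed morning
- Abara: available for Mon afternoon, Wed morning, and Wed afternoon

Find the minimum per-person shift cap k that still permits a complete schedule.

With 3 technicians and 11 worker-slots to fill, someone must work at least ⌈11/3⌉ = 4 shifts, so k ≥ 4.
k = 4 fails: Shifts {Mon morning, Mon evening, Tue morning, Tue evening, Wed afternoon} need 7 worker-slots in total, but the technicians available for any of those shifts (Kapoor, Espinoza, and Abara) can supply at most 6 among them. So no valid schedule exists.
k = 5 works: Mon morning→Kapoor, Mon afternoon→Espinoza, Mon evening→Kapoor, Tue morning→Kapoor, Tue afternoon→Espinoza, Tue evening→Kapoor+Espinoza, Wed morning→Espinoza+Abara, Wed afternoon→Kapoor+Abara.
Loads: Kapoor 5, Espinoza 4, Abara 2 — all ≤ 5.

5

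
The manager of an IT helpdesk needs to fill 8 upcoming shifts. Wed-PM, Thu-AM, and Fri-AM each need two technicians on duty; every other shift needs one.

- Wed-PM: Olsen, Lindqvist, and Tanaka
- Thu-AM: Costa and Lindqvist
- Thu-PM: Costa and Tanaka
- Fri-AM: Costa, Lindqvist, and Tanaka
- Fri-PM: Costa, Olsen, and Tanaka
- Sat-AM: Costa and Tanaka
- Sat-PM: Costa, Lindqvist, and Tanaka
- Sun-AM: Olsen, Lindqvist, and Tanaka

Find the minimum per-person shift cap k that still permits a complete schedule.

3

With 4 technicians and 11 worker-slots to fill, someone must work at least ⌈11/4⌉ = 3 shifts, so k ≥ 3.
k = 3 works: Wed-PM→Olsen+Lindqvist, Thu-AM→Costa+Lindqvist, Thu-PM→Costa, Fri-AM→Lindqvist+Tanaka, Fri-PM→Olsen, Sat-AM→Costa, Sat-PM→Tanaka, Sun-AM→Olsen.
Loads: Costa 3, Olsen 3, Lindqvist 3, Tanaka 2 — all ≤ 3.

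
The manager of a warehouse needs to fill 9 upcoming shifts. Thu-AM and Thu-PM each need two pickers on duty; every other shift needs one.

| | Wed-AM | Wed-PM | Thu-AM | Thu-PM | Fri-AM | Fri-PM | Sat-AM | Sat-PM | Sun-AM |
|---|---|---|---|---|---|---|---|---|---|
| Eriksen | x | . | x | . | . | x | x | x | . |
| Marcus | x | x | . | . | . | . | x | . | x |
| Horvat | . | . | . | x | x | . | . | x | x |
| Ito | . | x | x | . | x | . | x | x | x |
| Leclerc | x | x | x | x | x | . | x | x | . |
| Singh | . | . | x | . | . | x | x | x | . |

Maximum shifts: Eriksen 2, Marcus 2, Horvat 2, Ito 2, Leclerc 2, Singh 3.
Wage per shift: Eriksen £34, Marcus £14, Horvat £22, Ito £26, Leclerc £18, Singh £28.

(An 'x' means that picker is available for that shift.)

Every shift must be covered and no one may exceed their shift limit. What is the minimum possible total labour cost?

£244

Thu-PM can only be covered by Horvat and Leclerc, so that assignment is forced.
Picking the cheapest available picker for each shift independently would cost £204, but that ignores the shift limits.
An optimal schedule: Wed-AM→Marcus, Wed-PM→Marcus, Thu-AM→Ito+Singh, Thu-PM→Leclerc+Horvat, Fri-AM→Leclerc, Fri-PM→Singh, Sat-AM→Ito, Sat-PM→Singh, Sun-AM→Horvat.
Total: 14 + 14 + 26 + 28 + 18 + 22 + 18 + 28 + 26 + 28 + 22 = £244.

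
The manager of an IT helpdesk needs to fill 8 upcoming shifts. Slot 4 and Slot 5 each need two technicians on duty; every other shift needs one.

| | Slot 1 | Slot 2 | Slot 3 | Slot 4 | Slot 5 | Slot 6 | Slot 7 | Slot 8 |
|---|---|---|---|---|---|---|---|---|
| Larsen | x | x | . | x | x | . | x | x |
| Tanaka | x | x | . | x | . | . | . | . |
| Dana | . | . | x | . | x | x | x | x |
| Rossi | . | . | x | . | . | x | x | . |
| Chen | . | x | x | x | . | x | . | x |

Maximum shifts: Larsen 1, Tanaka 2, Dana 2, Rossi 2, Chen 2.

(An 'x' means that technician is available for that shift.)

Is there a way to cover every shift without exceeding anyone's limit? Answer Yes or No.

Total capacity is 1+2+2+2+2 = 9 but 10 worker-slots are needed — infeasible.

No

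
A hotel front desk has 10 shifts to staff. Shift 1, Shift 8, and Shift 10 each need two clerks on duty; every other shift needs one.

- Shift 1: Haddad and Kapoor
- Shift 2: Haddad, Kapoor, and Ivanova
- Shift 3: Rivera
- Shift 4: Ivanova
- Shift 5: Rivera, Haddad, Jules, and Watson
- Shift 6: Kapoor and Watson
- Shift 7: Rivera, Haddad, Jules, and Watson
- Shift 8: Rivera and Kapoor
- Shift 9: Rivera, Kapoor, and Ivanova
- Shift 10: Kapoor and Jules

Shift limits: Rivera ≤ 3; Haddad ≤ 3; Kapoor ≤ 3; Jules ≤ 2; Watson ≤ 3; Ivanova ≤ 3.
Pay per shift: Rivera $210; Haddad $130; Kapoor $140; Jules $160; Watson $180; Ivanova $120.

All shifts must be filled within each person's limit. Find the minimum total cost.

$1930

Shift 1 can only be covered by Haddad and Kapoor, so that assignment is forced.
Shift 3 can only be covered by Rivera, so that assignment is forced.
Shift 4 can only be covered by Ivanova, so that assignment is forced.
Picking the cheapest available clerk for each shift independently would cost $1890, but that ignores the shift limits.
An optimal schedule: Shift 1→Haddad+Kapoor, Shift 2→Ivanova, Shift 3→Rivera, Shift 4→Ivanova, Shift 5→Haddad, Shift 6→Watson, Shift 7→Haddad, Shift 8→Kapoor+Rivera, Shift 9→Ivanova, Shift 10→Kapoor+Jules.
Total: 130 + 140 + 120 + 210 + 120 + 130 + 180 + 130 + 140 + 210 + 120 + 140 + 160 = $1930.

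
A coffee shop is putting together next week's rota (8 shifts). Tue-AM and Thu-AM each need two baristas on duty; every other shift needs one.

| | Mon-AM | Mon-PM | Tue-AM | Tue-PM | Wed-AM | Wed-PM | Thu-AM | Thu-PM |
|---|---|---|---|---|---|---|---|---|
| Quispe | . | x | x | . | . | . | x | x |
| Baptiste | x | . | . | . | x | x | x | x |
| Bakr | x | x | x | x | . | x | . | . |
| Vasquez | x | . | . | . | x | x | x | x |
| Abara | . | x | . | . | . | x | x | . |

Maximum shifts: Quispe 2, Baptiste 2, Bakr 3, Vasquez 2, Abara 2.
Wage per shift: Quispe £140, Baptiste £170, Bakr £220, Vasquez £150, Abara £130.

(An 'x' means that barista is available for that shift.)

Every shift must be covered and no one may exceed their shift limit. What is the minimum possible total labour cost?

£1620

Tue-AM can only be covered by Quispe and Bakr, so that assignment is forced.
Tue-PM can only be covered by Bakr, so that assignment is forced.
Picking the cheapest available barista for each shift independently would cost £1550, but that ignores the shift limits.
An optimal schedule: Mon-AM→Vasquez, Mon-PM→Abara, Tue-AM→Quispe+Bakr, Tue-PM→Bakr, Wed-AM→Vasquez, Wed-PM→Baptiste, Thu-AM→Abara+Baptiste, Thu-PM→Quispe.
Total: 150 + 130 + 140 + 220 + 220 + 150 + 170 + 130 + 170 + 140 = £1620.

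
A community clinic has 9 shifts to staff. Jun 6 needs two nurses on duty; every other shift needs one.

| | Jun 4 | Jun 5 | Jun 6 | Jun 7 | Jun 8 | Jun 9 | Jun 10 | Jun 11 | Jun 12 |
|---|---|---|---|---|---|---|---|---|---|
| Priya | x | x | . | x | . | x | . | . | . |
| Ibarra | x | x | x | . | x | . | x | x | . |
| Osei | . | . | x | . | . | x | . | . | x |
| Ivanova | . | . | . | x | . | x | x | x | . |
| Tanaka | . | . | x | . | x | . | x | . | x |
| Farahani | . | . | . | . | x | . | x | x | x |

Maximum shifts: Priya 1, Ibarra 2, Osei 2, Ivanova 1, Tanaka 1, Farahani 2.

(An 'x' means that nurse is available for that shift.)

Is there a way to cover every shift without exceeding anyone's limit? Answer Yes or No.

No

Total capacity is 1+2+2+1+1+2 = 9 but 10 worker-slots are needed — infeasible.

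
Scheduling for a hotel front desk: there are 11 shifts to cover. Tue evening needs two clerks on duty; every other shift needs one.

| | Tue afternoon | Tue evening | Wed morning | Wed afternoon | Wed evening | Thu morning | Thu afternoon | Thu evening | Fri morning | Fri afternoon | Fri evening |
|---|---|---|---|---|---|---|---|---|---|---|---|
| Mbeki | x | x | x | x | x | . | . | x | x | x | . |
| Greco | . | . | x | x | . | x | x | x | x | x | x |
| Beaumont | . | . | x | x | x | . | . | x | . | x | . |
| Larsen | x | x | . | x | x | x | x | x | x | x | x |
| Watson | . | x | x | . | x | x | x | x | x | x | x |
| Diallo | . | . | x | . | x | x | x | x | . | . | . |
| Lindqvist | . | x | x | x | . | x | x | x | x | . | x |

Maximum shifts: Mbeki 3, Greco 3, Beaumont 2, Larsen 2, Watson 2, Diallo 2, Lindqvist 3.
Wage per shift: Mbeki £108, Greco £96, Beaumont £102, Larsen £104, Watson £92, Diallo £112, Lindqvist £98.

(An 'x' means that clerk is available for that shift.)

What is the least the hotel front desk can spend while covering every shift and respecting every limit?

£1178

Picking the cheapest available clerk for each shift independently would cost £1126, but that ignores the shift limits.
An optimal schedule: Tue afternoon→Larsen, Tue evening→Lindqvist+Larsen, Wed morning→Lindqvist, Wed afternoon→Greco, Wed evening→Watson, Thu morning→Greco, Thu afternoon→Greco, Thu evening→Beaumont, Fri morning→Lindqvist, Fri afternoon→Beaumont, Fri evening→Watson.
Total: 104 + 98 + 104 + 98 + 96 + 92 + 96 + 96 + 102 + 98 + 102 + 92 = £1178.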